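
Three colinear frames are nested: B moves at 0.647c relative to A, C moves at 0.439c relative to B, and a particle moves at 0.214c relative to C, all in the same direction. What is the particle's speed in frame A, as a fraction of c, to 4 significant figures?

u ≈ 0.8974c

Compose boost 2: (0.439 + 0.647)/(1 + 0.439×0.647) = 1.086/1.28403 = 0.845773
Compose boost 3: (0.214 + 0.845773)/(1 + 0.214×0.845773) = 1.05977/1.18100 = 0.8974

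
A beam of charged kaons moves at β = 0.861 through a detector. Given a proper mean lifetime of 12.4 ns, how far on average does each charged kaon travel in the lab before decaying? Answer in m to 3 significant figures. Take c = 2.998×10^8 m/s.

d ≈ 6.29 m

γ = 1/√(1 − 0.861²) = 1.9662
Dilated lifetime: Δt = γτ₀ = 1.9662 × 12.4 ns = 24.380 ns
d = vΔt = 0.861c × 24.380 ns = 2.5813×10^8 m/s × 2.4380×10^-8 s = 6.29 m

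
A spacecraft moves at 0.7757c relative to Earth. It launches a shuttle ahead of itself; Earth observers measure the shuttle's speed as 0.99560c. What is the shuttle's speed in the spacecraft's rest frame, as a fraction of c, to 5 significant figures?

Inverse velocity addition: u' = (u − v)/(1 − uv/c²)
= (0.99560 − 0.7757)/(1 − 0.99560×0.7757) = 0.21990/0.2277131 = 0.96569

u' ≈ 0.96569c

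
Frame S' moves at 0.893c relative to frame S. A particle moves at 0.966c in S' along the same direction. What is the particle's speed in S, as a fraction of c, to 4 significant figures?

Relativistic velocity addition: u = (u' + v)/(1 + u'v/c²)
= (0.966 + 0.893)/(1 + 0.966×0.893) = 1.859/1.86264 = 0.9980

u ≈ 0.9980c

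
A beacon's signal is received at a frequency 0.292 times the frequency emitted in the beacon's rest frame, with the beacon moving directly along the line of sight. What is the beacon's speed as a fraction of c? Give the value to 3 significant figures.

f_obs/f_src = √((1−β)/(1+β)) = 0.292  ⇒  (1−β)/(1+β) = 0.085264
β = |1 − D²|/(1 + D²) = |1 − 0.085264|/(1 + 0.085264) = 0.843

β ≈ 0.843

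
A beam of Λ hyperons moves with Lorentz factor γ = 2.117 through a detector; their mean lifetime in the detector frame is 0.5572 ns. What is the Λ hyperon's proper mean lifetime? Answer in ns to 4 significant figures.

γ = 2.117 (given)
Proper time: τ₀ = Δt/γ = 0.5572/2.117 = 0.2632 ns

τ₀ ≈ 0.2632 ns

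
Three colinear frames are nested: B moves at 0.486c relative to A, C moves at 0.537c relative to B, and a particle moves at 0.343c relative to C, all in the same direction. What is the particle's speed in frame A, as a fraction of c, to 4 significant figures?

Compose boost 2: (0.537 + 0.486)/(1 + 0.537×0.486) = 1.023/1.26098 = 0.811272
Compose boost 3: (0.343 + 0.811272)/(1 + 0.343×0.811272) = 1.15427/1.27827 = 0.9030

u ≈ 0.9030c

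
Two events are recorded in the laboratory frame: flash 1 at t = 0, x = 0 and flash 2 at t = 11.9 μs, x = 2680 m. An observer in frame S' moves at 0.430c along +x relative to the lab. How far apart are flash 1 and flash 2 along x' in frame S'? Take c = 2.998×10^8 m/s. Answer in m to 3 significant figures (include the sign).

γ = 1/√(1 − 0.430²) = 1.1076
Δx' = γ(Δx − vΔt) = 1.1076 × (2680 m − 0.430×(2.998×10^8 m/s)×11.9×10^-6 s)
= 1.1076 × (1145.9 m) = 1270 m

Δx' ≈ 1270 m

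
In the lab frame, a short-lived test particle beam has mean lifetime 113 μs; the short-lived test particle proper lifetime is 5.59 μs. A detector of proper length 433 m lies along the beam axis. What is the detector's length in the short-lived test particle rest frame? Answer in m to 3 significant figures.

Time dilation ⇒ γ = Δt/τ₀ = 113/5.59 = 20.215
Length contraction: L = L₀/γ = 433/20.215 = 21.4 m

L ≈ 21.4 m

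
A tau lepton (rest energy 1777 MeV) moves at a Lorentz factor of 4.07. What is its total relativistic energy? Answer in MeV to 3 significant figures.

γ = 4.07 (given)
E = γm₀c² = 4.07 × 1777 MeV = 7230 MeV

E ≈ 7230 MeV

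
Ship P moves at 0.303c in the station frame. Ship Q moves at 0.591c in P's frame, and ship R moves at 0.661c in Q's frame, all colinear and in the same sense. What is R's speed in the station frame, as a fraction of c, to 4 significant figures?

u ≈ 0.9454c

Compose boost 2: (0.591 + 0.303)/(1 + 0.591×0.303) = 0.8940/1.17907 = 0.758223
Compose boost 3: (0.661 + 0.758223)/(1 + 0.661×0.758223) = 1.41922/1.50119 = 0.9454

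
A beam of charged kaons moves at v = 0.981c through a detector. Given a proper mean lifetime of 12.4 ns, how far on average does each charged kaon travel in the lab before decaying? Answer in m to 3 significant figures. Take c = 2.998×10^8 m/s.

d ≈ 18.8 m

γ = 1/√(1 − 0.981²) = 5.1544
Dilated lifetime: Δt = γτ₀ = 5.1544 × 12.4 ns = 63.915 ns
d = vΔt = 0.981c × 63.915 ns = 2.9410×10^8 m/s × 6.3915×10^-8 s = 18.8 m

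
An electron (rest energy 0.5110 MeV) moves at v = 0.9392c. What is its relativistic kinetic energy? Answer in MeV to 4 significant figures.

γ = 1/√(1 − 0.9392²) = 2.91231
K = (γ − 1)m₀c² = (2.91231 − 1) × 0.5110 MeV = 1.91231 × 0.5110 MeV = 0.9772 MeV

K ≈ 0.9772 MeV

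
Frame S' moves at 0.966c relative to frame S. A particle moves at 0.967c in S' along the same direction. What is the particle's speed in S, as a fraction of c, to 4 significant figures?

Relativistic velocity addition: u = (u' + v)/(1 + u'v/c²)
= (0.967 + 0.966)/(1 + 0.967×0.966) = 1.933/1.93412 = 0.9994

u ≈ 0.9994c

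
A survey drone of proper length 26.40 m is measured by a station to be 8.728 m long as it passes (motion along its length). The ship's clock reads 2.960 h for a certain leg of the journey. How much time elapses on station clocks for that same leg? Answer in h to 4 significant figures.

Δt ≈ 8.953 h

Length contraction ⇒ γ = L₀/L = 26.40/8.728 = 3.02475
Time dilation: Δt = γτ₀ = 3.02475 × 2.960 h = 8.953 h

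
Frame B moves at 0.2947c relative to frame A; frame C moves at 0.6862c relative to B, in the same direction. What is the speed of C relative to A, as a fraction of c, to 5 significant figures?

Compose boost 2: (0.6862 + 0.2947)/(1 + 0.6862×0.2947) = 0.98090/1.202223 = 0.81591

u ≈ 0.81591c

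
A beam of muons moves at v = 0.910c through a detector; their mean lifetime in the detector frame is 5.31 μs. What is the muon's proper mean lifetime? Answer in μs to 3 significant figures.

γ = 1/√(1 − 0.910²) = 2.4119
Proper time: τ₀ = Δt/γ = 5.31/2.4119 = 2.20 μs

τ₀ ≈ 2.20 μs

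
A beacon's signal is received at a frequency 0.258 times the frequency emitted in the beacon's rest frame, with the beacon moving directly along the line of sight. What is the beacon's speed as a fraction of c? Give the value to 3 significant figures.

f_obs/f_src = √((1−β)/(1+β)) = 0.258  ⇒  (1−β)/(1+β) = 0.066564
β = |1 − D²|/(1 + D²) = |1 − 0.066564|/(1 + 0.066564) = 0.875

β ≈ 0.875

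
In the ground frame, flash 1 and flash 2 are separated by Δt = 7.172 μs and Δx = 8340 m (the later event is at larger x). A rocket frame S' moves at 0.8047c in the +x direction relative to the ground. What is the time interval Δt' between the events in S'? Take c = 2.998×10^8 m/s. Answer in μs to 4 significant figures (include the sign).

Δt' ≈ -25.63 μs

γ = 1/√(1 − 0.8047²) = 1.68440
Δt' = γ(Δt − vΔx/c²) = 1.68440 × (7.172 μs − 0.8047×8340 m / (2.998×10^8 m/s))
= 1.68440 × (-15.2136 μs) = -25.63 μs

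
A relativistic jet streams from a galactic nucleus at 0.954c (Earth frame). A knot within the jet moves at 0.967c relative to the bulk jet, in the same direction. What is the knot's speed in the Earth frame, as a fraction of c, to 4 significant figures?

u ≈ 0.9992c

Relativistic velocity addition: u = (u' + v)/(1 + u'v/c²)
= (0.967 + 0.954)/(1 + 0.967×0.954) = 1.921/1.92252 = 0.9992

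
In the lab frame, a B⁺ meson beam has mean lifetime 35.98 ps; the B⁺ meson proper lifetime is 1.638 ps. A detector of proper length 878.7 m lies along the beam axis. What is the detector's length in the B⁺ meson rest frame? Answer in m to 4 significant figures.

L ≈ 40.00 m

Time dilation ⇒ γ = Δt/τ₀ = 35.98/1.638 = 21.9658
Length contraction: L = L₀/γ = 878.7/21.9658 = 40.00 m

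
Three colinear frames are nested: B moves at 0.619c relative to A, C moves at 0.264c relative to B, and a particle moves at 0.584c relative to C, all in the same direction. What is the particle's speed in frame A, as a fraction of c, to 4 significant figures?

Compose boost 2: (0.264 + 0.619)/(1 + 0.264×0.619) = 0.8830/1.16342 = 0.758972
Compose boost 3: (0.584 + 0.758972)/(1 + 0.584×0.758972) = 1.34297/1.44324 = 0.9305

u ≈ 0.9305c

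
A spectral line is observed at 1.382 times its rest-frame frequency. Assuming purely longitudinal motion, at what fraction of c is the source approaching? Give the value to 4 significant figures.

β ≈ 0.3127

f_obs/f_src = √((1+β)/(1−β)) = 1.382  ⇒  (1+β)/(1−β) = 1.90992
β = |1 − D²|/(1 + D²) = |1 − 1.90992|/(1 + 1.90992) = 0.3127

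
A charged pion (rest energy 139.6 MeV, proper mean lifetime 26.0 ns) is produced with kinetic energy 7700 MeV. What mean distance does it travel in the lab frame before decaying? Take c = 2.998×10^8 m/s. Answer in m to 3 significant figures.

γ = 1 + K/(m₀c²) = 1 + 7700/139.6 = 56.158
β = √(1 − 1/γ²) = 0.99984
Dilated lifetime: γτ₀ = 56.158 × 26.0 ns = 1460.1 ns
d = βc·γτ₀ = 0.99984 × (2.998×10^8 m/s) × 1.4601×10^-6 s = 438 m

d ≈ 438 m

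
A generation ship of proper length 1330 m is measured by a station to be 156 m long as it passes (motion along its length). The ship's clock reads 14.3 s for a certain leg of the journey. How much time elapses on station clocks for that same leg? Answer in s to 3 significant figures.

Length contraction ⇒ γ = L₀/L = 1330/156 = 8.5256
Time dilation: Δt = γτ₀ = 8.5256 × 14.3 s = 122 s

Δt ≈ 122 s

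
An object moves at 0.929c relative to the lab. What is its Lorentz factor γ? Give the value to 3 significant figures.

γ = 1/√(1 − β²) = 1/√(1 − 0.929²) = 1/√(0.13696) = 2.70

γ ≈ 2.70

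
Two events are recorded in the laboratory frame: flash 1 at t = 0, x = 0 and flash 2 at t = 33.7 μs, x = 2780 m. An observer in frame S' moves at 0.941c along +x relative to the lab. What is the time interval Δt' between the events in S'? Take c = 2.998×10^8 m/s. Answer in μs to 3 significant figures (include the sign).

γ = 1/√(1 − 0.941²) = 2.9550
Δt' = γ(Δt − vΔx/c²) = 2.9550 × (33.7 μs − 0.941×2780 m / (2.998×10^8 m/s))
= 2.9550 × (24.974 μs) = 73.8 μs

Δt' ≈ 73.8 μs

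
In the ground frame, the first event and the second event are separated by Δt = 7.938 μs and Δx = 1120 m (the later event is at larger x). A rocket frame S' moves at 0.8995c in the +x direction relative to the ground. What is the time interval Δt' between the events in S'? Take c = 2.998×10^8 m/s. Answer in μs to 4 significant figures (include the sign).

γ = 1/√(1 − 0.8995²) = 2.28874
Δt' = γ(Δt − vΔx/c²) = 2.28874 × (7.938 μs − 0.8995×1120 m / (2.998×10^8 m/s))
= 2.28874 × (4.57763 μs) = 10.48 μs

Δt' ≈ 10.48 μs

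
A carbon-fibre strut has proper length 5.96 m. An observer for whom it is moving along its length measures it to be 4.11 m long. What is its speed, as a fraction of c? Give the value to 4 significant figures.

γ = L₀/L = 5.96/4.11 = 1.45012
β = √(1 − 1/γ²) = 0.7242

β ≈ 0.7242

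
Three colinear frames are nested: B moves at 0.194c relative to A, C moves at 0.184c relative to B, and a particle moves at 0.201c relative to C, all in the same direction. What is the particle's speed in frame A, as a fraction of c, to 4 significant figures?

Compose boost 2: (0.184 + 0.194)/(1 + 0.184×0.194) = 0.3780/1.03570 = 0.364972
Compose boost 3: (0.201 + 0.364972)/(1 + 0.201×0.364972) = 0.565972/1.07336 = 0.5273

u ≈ 0.5273c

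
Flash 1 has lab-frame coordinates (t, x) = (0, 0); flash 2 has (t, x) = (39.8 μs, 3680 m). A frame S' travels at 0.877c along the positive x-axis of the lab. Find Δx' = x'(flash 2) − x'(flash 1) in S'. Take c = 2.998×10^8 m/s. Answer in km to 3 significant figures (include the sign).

γ = 1/√(1 − 0.877²) = 2.0812
Δx' = γ(Δx − vΔt) = 2.0812 × (3680 m − 0.877×(2.998×10^8 m/s)×39.8×10^-6 s)
= 2.0812 × (-6784.4 m) = -14.1 km

Δx' ≈ -14.1 km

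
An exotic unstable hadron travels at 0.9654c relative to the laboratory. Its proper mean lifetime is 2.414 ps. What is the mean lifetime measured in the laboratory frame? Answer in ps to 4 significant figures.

Δt ≈ 9.257 ps

γ = 1/√(1 − 0.9654²) = 3.83474
Time dilation: Δt = γτ₀ = 3.83474 × 2.414 ps = 9.257 ps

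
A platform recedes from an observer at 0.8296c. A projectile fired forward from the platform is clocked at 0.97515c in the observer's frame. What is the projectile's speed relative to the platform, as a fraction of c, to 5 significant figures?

u' ≈ 0.76198c

Inverse velocity addition: u' = (u − v)/(1 − uv/c²)
= (0.97515 − 0.8296)/(1 − 0.97515×0.8296) = 0.14555/0.1910156 = 0.76198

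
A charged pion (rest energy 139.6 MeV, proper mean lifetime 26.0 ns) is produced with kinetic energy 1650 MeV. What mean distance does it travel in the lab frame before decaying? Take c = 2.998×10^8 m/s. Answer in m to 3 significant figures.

γ = 1 + K/(m₀c²) = 1 + 1650/139.6 = 12.819
β = √(1 − 1/γ²) = 0.99695
Dilated lifetime: γτ₀ = 12.819 × 26.0 ns = 333.31 ns
d = βc·γτ₀ = 0.99695 × (2.998×10^8 m/s) × 3.3331×10^-7 s = 99.6 m

d ≈ 99.6 m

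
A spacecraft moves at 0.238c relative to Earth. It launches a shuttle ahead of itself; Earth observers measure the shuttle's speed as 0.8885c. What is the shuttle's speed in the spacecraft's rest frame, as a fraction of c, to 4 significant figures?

Inverse velocity addition: u' = (u − v)/(1 − uv/c²)
= (0.8885 − 0.238)/(1 − 0.8885×0.238) = 0.6505/0.788537 = 0.8249

u' ≈ 0.8249c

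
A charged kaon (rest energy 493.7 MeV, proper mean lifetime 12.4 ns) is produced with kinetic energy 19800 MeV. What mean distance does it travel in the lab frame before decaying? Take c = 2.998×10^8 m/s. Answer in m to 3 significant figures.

γ = 1 + K/(m₀c²) = 1 + 19800/493.7 = 41.105
β = √(1 − 1/γ²) = 0.99970
Dilated lifetime: γτ₀ = 41.105 × 12.4 ns = 509.71 ns
d = βc·γτ₀ = 0.99970 × (2.998×10^8 m/s) × 5.0971×10^-7 s = 153 m

d ≈ 153 m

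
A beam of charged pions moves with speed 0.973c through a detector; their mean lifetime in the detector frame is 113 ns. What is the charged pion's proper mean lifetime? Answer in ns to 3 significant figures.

γ = 1/√(1 − 0.973²) = 4.3327
Proper time: τ₀ = Δt/γ = 113/4.3327 = 26.1 ns

τ₀ ≈ 26.1 ns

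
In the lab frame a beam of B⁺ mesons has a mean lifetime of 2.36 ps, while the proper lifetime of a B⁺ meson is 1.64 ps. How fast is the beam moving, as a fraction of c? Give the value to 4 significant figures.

β ≈ 0.7191

γ = Δt/τ₀ = 2.36/1.64 = 1.43902
β = √(1 − 1/γ²) = √(1 − 1/1.43902²) = 0.7191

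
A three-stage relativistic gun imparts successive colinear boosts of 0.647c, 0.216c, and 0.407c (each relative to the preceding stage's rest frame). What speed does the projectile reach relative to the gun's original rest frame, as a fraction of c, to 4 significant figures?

u ≈ 0.8899c

Compose boost 2: (0.216 + 0.647)/(1 + 0.216×0.647) = 0.8630/1.13975 = 0.757182
Compose boost 3: (0.407 + 0.757182)/(1 + 0.407×0.757182) = 1.16418/1.30817 = 0.8899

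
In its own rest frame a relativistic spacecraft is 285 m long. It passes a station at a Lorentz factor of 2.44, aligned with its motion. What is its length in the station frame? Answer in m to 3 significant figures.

γ = 2.44 (given)
Length contraction: L = L₀/γ = 285/2.44 = 117 m

L ≈ 117 m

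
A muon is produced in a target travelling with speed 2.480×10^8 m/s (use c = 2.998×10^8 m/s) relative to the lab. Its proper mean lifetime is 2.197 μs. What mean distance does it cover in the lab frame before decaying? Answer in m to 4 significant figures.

d ≈ 969.7 m

β = v/c = 2.480×10^8 / 2.998×10^8 = 0.827218
γ = 1/√(1 − 0.827218²) = 1.77974
Dilated lifetime: Δt = γτ₀ = 1.77974 × 2.197 μs = 3.91008 μs
d = vΔt = 0.827218c × 3.91008 μs = 2.48000×10^8 m/s × 3.91008×10^-6 s = 969.7 m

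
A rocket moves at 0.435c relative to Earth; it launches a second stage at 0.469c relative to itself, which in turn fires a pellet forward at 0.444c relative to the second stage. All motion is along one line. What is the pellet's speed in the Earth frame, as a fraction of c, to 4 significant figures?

Compose boost 2: (0.469 + 0.435)/(1 + 0.469×0.435) = 0.9040/1.20402 = 0.750821
Compose boost 3: (0.444 + 0.750821)/(1 + 0.444×0.750821) = 1.19482/1.33336 = 0.8961

u ≈ 0.8961c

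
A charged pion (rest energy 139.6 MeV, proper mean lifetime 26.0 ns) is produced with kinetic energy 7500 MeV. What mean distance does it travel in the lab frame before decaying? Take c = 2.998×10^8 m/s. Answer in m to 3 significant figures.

d ≈ 426 m

γ = 1 + K/(m₀c²) = 1 + 7500/139.6 = 54.725
β = √(1 − 1/γ²) = 0.99983
Dilated lifetime: γτ₀ = 54.725 × 26.0 ns = 1422.8 ns
d = βc·γτ₀ = 0.99983 × (2.998×10^8 m/s) × 1.4228×10^-6 s = 426 m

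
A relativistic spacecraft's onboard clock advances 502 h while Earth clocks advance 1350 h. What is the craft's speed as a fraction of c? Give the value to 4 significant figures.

β ≈ 0.9283

γ = Δt/τ₀ = 1350/502 = 2.68924
β = √(1 − 1/γ²) = √(1 − 1/2.68924²) = 0.9283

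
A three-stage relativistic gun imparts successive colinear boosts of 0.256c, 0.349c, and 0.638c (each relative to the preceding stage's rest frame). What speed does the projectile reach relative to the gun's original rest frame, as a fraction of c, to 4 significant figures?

Compose boost 2: (0.349 + 0.256)/(1 + 0.349×0.256) = 0.6050/1.08934 = 0.555380
Compose boost 3: (0.638 + 0.555380)/(1 + 0.638×0.555380) = 1.19338/1.35433 = 0.8812

u ≈ 0.8812c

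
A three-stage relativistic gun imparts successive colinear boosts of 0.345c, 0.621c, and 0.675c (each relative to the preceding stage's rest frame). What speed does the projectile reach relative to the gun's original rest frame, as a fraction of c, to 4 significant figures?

Compose boost 2: (0.621 + 0.345)/(1 + 0.621×0.345) = 0.9660/1.21425 = 0.795556
Compose boost 3: (0.675 + 0.795556)/(1 + 0.675×0.795556) = 1.47056/1.53700 = 0.9568

u ≈ 0.9568c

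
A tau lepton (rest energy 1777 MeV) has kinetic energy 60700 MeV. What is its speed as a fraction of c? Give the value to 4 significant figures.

β ≈ 0.9996

γ = 1 + K/(m₀c²) = 1 + 60700/1777 = 35.1587
β = √(1 − 1/γ²) = 0.9996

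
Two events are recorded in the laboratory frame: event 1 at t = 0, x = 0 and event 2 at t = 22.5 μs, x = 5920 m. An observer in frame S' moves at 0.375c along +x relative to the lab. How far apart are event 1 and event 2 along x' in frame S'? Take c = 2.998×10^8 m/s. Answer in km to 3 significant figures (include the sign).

Δx' ≈ 3.66 km

γ = 1/√(1 − 0.375²) = 1.0787
Δx' = γ(Δx − vΔt) = 1.0787 × (5920 m − 0.375×(2.998×10^8 m/s)×22.5×10^-6 s)
= 1.0787 × (3390.4 m) = 3.66 km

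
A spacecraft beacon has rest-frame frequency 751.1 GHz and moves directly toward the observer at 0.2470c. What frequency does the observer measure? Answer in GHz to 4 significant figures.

Relativistic Doppler: f_obs = f_src √((1+β)/(1−β))
= 751.1 × √(1.24700/0.753000) = 751.1 × 1.28687 = 966.6 GHz

f_obs ≈ 966.6 GHz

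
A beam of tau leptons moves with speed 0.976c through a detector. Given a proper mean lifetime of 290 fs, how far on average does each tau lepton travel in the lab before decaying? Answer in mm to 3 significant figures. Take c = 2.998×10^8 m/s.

γ = 1/√(1 − 0.976²) = 4.5920
Dilated lifetime: Δt = γτ₀ = 4.5920 × 290 fs = 1331.7 fs
d = vΔt = 0.976c × 1331.7 fs = 2.9260×10^8 m/s × 1.3317×10^-12 s = 0.390 mm

d ≈ 0.390 mm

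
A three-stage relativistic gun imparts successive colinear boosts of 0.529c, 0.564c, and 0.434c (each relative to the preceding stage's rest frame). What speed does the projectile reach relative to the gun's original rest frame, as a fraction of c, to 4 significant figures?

u ≈ 0.9344c

Compose boost 2: (0.564 + 0.529)/(1 + 0.564×0.529) = 1.093/1.29836 = 0.841834
Compose boost 3: (0.434 + 0.841834)/(1 + 0.434×0.841834) = 1.27583/1.36536 = 0.9344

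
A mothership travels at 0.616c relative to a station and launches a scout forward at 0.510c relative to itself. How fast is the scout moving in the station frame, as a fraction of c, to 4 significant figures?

u ≈ 0.8568c

Compose boost 2: (0.510 + 0.616)/(1 + 0.510×0.616) = 1.126/1.31416 = 0.8568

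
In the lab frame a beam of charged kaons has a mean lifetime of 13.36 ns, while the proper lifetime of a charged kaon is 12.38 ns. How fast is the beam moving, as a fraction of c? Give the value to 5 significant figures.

β ≈ 0.37593

γ = Δt/τ₀ = 13.36/12.38 = 1.079160
β = √(1 − 1/γ²) = √(1 − 1/1.079160²) = 0.37593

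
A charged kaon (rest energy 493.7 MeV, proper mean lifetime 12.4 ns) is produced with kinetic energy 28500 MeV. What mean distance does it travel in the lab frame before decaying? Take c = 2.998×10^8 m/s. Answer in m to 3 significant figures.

d ≈ 218 m

γ = 1 + K/(m₀c²) = 1 + 28500/493.7 = 58.727
β = √(1 − 1/γ²) = 0.99986
Dilated lifetime: γτ₀ = 58.727 × 12.4 ns = 728.22 ns
d = βc·γτ₀ = 0.99986 × (2.998×10^8 m/s) × 7.2822×10^-7 s = 218 m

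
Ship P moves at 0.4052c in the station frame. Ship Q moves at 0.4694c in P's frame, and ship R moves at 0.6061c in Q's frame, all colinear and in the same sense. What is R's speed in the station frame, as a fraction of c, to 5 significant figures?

u ≈ 0.92774c

Compose boost 2: (0.4694 + 0.4052)/(1 + 0.4694×0.4052) = 0.87460/1.190201 = 0.7348339
Compose boost 3: (0.6061 + 0.7348339)/(1 + 0.6061×0.7348339) = 1.340934/1.445383 = 0.92774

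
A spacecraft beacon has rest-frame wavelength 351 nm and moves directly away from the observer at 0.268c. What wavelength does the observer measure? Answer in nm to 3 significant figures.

Relativistic Doppler: λ_obs = λ_src √((1+β)/(1−β))
= 351 × √(1.2680/0.73200) = 351 × 1.3161 = 462 nm

λ_obs ≈ 462 nm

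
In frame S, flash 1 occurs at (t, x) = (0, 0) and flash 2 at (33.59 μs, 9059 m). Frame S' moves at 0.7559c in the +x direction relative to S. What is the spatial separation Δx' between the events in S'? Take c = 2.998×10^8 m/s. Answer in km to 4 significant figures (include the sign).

Δx' ≈ 2.210 km

γ = 1/√(1 − 0.7559²) = 1.52745
Δx' = γ(Δx − vΔt) = 1.52745 × (9059 m − 0.7559×(2.998×10^8 m/s)×33.59×10^-6 s)
= 1.52745 × (1446.87 m) = 2.210 km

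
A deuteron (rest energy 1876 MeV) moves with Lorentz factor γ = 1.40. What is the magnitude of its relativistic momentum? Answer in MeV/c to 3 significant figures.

p ≈ 1840 MeV/c

β = √(1 − 1/γ²) = √(1 − 1/1.40²) = 0.69985
p = γβm₀c = 1.40 × 0.69985 × 1876 MeV/c = 1840 MeV/c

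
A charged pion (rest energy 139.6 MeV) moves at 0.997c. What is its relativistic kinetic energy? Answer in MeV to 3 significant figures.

γ = 1/√(1 − 0.997²) = 12.920
K = (γ − 1)m₀c² = (12.920 − 1) × 139.6 MeV = 11.920 × 139.6 MeV = 1660 MeV

K ≈ 1660 MeV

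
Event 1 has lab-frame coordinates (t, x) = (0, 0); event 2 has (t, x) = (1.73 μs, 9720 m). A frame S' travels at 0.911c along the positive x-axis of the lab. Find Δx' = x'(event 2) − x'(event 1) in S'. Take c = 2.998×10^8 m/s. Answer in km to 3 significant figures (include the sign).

Δx' ≈ 22.4 km

γ = 1/√(1 − 0.911²) = 2.4248
Δx' = γ(Δx − vΔt) = 2.4248 × (9720 m − 0.911×(2.998×10^8 m/s)×1.73×10^-6 s)
= 2.4248 × (9247.5 m) = 22.4 km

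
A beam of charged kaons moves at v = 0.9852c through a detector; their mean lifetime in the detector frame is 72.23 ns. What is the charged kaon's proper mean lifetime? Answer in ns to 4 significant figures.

τ₀ ≈ 12.38 ns

γ = 1/√(1 − 0.9852²) = 5.83401
Proper time: τ₀ = Δt/γ = 72.23/5.83401 = 12.38 ns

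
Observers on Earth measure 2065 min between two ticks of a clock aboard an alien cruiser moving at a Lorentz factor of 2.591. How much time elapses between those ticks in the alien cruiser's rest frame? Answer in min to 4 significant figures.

γ = 2.591 (given)
Proper time: τ₀ = Δt/γ = 2065/2.591 = 797.0 min

τ₀ ≈ 797.0 min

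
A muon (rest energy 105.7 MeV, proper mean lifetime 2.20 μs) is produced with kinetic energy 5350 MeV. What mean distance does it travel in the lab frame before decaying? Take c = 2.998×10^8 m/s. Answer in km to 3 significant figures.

d ≈ 34.0 km

γ = 1 + K/(m₀c²) = 1 + 5350/105.7 = 51.615
β = √(1 − 1/γ²) = 0.99981
Dilated lifetime: γτ₀ = 51.615 × 2.20 μs = 113.55 μs
d = βc·γτ₀ = 0.99981 × (2.998×10^8 m/s) × 0.00011355 s = 34.0 km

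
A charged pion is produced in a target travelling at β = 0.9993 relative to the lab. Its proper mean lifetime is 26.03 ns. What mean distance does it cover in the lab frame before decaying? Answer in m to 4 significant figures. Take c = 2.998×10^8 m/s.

d ≈ 208.5 m

γ = 1/√(1 − 0.9993²) = 26.7308
Dilated lifetime: Δt = γτ₀ = 26.7308 × 26.03 ns = 695.803 ns
d = vΔt = 0.9993c × 695.803 ns = 2.99590×10^8 m/s × 6.95803×10^-7 s = 208.5 m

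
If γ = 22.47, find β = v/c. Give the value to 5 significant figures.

β = √(1 − 1/γ²) = √(1 − 1/22.47²) = √(0.9980194) = 0.99901

β ≈ 0.99901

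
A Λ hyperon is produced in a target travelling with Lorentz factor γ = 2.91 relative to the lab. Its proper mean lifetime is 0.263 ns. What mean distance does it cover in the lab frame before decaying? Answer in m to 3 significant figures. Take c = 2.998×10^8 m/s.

d ≈ 0.215 m

β = √(1 − 1/γ²) = √(1 − 1/2.91²) = 0.93910
Dilated lifetime: Δt = γτ₀ = 2.91 × 0.263 ns = 0.76533 ns
d = vΔt = 0.93910c × 0.76533 ns = 2.8154×10^8 m/s × 7.6533×10^-10 s = 0.215 m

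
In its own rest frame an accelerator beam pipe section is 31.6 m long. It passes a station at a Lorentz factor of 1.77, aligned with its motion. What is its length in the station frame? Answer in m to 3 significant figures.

γ = 1.77 (given)
Length contraction: L = L₀/γ = 31.6/1.77 = 17.9 m

L ≈ 17.9 m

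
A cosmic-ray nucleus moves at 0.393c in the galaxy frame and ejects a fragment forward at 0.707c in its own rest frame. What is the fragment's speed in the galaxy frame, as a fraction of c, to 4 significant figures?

u ≈ 0.8608c

Compose boost 2: (0.707 + 0.393)/(1 + 0.707×0.393) = 1.100/1.27785 = 0.8608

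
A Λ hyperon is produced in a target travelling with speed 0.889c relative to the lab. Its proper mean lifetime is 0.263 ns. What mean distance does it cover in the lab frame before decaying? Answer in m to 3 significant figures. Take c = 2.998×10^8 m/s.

d ≈ 0.153 m

γ = 1/√(1 − 0.889²) = 2.1838
Dilated lifetime: Δt = γτ₀ = 2.1838 × 0.263 ns = 0.57435 ns
d = vΔt = 0.889c × 0.57435 ns = 2.6652×10^8 m/s × 5.7435×10^-10 s = 0.153 m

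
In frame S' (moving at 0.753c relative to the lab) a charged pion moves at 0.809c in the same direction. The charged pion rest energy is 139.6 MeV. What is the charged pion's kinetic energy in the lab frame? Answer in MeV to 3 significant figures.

u_lab = (0.809 + 0.753)/(1 + 0.809×0.753) = 0.970683
γ = 1/√(1 − 0.970683²) = 4.1603
K = (γ − 1)m₀c² = (4.1603 − 1) × 139.6 = 3.1603 × 139.6 = 441 MeV

K ≈ 441 MeV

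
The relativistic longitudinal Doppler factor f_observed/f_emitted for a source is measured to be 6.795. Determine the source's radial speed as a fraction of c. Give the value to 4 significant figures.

f_obs/f_src = √((1+β)/(1−β)) = 6.795  ⇒  (1+β)/(1−β) = 46.1720
β = |1 − D²|/(1 + D²) = |1 − 46.1720|/(1 + 46.1720) = 0.9576

β ≈ 0.9576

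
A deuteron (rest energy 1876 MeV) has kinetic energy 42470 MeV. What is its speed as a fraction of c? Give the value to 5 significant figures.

β ≈ 0.99910

γ = 1 + K/(m₀c²) = 1 + 42470/1876 = 23.63859
β = √(1 − 1/γ²) = 0.99910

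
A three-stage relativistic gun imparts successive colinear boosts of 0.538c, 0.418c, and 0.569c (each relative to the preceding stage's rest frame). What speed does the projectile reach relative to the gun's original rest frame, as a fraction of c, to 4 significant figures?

u ≈ 0.9345c

Compose boost 2: (0.418 + 0.538)/(1 + 0.418×0.538) = 0.9560/1.22488 = 0.780482
Compose boost 3: (0.569 + 0.780482)/(1 + 0.569×0.780482) = 1.34948/1.44409 = 0.9345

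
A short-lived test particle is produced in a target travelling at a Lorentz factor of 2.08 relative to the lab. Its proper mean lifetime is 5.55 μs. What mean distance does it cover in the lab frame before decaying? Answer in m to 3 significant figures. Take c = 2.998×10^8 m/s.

d ≈ 3030 m

β = √(1 − 1/γ²) = √(1 − 1/2.08²) = 0.87685
Dilated lifetime: Δt = γτ₀ = 2.08 × 5.55 μs = 11.544 μs
d = vΔt = 0.87685c × 11.544 μs = 2.6288×10^8 m/s × 1.1544×10^-5 s = 3030 m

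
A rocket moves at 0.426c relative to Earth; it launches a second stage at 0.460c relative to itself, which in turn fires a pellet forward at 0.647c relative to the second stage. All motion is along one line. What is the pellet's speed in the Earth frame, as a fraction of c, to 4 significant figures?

u ≈ 0.9382c

Compose boost 2: (0.460 + 0.426)/(1 + 0.460×0.426) = 0.8860/1.19596 = 0.740827
Compose boost 3: (0.647 + 0.740827)/(1 + 0.647×0.740827) = 1.38783/1.47932 = 0.9382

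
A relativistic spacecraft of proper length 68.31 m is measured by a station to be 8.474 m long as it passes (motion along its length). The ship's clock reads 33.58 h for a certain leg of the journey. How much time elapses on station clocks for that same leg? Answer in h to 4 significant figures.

Δt ≈ 270.7 h

Length contraction ⇒ γ = L₀/L = 68.31/8.474 = 8.06113
Time dilation: Δt = γτ₀ = 8.06113 × 33.58 h = 270.7 h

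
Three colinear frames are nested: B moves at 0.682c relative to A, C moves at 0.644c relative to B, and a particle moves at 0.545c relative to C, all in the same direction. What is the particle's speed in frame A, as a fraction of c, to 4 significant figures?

Compose boost 2: (0.644 + 0.682)/(1 + 0.644×0.682) = 1.326/1.43921 = 0.921340
Compose boost 3: (0.545 + 0.921340)/(1 + 0.545×0.921340) = 1.46634/1.50213 = 0.9762

u ≈ 0.9762c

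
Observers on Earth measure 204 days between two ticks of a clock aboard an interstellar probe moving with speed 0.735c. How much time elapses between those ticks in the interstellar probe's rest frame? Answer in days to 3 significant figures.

τ₀ ≈ 138 days

γ = 1/√(1 − 0.735²) = 1.4748
Proper time: τ₀ = Δt/γ = 204/1.4748 = 138 days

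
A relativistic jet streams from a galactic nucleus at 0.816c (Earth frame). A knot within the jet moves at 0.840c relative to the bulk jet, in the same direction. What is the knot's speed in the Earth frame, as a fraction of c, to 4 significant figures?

u ≈ 0.9825c

Relativistic velocity addition: u = (u' + v)/(1 + u'v/c²)
= (0.840 + 0.816)/(1 + 0.840×0.816) = 1.656/1.68544 = 0.9825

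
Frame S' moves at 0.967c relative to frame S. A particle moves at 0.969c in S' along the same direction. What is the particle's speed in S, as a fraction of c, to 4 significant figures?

Relativistic velocity addition: u = (u' + v)/(1 + u'v/c²)
= (0.969 + 0.967)/(1 + 0.969×0.967) = 1.936/1.93702 = 0.9995

u ≈ 0.9995c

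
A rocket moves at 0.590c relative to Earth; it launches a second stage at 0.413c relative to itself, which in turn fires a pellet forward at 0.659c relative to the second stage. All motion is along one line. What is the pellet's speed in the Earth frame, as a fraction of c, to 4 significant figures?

u ≈ 0.9569c

Compose boost 2: (0.413 + 0.590)/(1 + 0.413×0.590) = 1.003/1.24367 = 0.806484
Compose boost 3: (0.659 + 0.806484)/(1 + 0.659×0.806484) = 1.46548/1.53147 = 0.9569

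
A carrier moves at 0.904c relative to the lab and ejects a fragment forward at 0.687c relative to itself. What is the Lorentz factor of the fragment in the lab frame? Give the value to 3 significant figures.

u_lab = (0.687 + 0.904)/(1 + 0.687×0.904) = 1.591/1.62105 = 0.981464
γ = 1/√(1 − 0.981464²) = 5.22

γ ≈ 5.22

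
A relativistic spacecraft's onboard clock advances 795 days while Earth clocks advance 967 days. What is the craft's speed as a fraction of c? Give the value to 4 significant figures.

γ = Δt/τ₀ = 967/795 = 1.21635
β = √(1 − 1/γ²) = √(1 − 1/1.21635²) = 0.5693

β ≈ 0.5693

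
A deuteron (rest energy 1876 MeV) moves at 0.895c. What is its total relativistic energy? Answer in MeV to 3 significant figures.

γ = 1/√(1 − 0.895²) = 2.2418
E = γm₀c² = 2.2418 × 1876 MeV = 4210 MeV

E ≈ 4210 MeV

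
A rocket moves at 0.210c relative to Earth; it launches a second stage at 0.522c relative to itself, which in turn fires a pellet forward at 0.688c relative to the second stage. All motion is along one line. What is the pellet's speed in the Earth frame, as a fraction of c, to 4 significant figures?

u ≈ 0.9270c

Compose boost 2: (0.522 + 0.210)/(1 + 0.522×0.210) = 0.7320/1.10962 = 0.659685
Compose boost 3: (0.688 + 0.659685)/(1 + 0.688×0.659685) = 1.34769/1.45386 = 0.9270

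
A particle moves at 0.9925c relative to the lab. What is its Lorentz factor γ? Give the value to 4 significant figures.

γ = 1/√(1 − β²) = 1/√(1 − 0.9925²) = 1/√(0.0149437) = 8.180

γ ≈ 8.180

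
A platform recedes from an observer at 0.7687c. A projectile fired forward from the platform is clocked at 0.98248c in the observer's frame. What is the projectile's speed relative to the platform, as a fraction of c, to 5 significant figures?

Inverse velocity addition: u' = (u − v)/(1 − uv/c²)
= (0.98248 − 0.7687)/(1 − 0.98248×0.7687) = 0.21378/0.2447676 = 0.87340

u' ≈ 0.87340c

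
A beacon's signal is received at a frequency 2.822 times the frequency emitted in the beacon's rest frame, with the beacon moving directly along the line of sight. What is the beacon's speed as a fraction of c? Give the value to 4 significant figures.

β ≈ 0.7769

f_obs/f_src = √((1+β)/(1−β)) = 2.822  ⇒  (1+β)/(1−β) = 7.96368
β = |1 − D²|/(1 + D²) = |1 − 7.96368|/(1 + 7.96368) = 0.7769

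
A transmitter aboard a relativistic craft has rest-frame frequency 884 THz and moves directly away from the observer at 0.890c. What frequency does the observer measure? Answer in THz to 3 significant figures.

Relativistic Doppler: f_obs = f_src √((1−β)/(1+β))
= 884 × √(0.11000/1.8900) = 884 × 0.24125 = 213 THz

f_obs ≈ 213 THz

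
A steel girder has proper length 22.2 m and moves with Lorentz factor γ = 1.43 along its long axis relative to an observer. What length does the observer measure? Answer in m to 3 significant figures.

L ≈ 15.5 m

γ = 1.43 (given)
Length contraction: L = L₀/γ = 22.2/1.43 = 15.5 m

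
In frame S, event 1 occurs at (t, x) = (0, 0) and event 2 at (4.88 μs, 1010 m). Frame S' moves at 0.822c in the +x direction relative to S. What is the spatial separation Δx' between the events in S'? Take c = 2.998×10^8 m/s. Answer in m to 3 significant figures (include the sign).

Δx' ≈ -338 m

γ = 1/√(1 − 0.822²) = 1.7560
Δx' = γ(Δx − vΔt) = 1.7560 × (1010 m − 0.822×(2.998×10^8 m/s)×4.88×10^-6 s)
= 1.7560 × (-192.61 m) = -338 m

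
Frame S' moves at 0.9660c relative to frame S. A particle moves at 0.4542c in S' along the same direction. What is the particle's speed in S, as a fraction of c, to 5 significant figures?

Relativistic velocity addition: u = (u' + v)/(1 + u'v/c²)
= (0.4542 + 0.9660)/(1 + 0.4542×0.9660) = 1.4202/1.438757 = 0.98710

u ≈ 0.98710c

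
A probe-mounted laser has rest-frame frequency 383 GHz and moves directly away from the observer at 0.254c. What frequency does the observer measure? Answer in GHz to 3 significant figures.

Relativistic Doppler: f_obs = f_src √((1−β)/(1+β))
= 383 × √(0.74600/1.2540) = 383 × 0.77130 = 295 GHz

f_obs ≈ 295 GHz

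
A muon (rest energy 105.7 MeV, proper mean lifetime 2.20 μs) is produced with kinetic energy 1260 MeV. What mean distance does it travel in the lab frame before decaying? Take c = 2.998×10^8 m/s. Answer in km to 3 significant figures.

γ = 1 + K/(m₀c²) = 1 + 1260/105.7 = 12.921
β = √(1 − 1/γ²) = 0.99700
Dilated lifetime: γτ₀ = 12.921 × 2.20 μs = 28.425 μs
d = βc·γτ₀ = 0.99700 × (2.998×10^8 m/s) × 2.8425×10^-5 s = 8.50 km

d ≈ 8.50 km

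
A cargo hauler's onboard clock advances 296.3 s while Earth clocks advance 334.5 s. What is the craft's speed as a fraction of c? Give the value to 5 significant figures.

β ≈ 0.46407

γ = Δt/τ₀ = 334.5/296.3 = 1.128923
β = √(1 − 1/γ²) = √(1 − 1/1.128923²) = 0.46407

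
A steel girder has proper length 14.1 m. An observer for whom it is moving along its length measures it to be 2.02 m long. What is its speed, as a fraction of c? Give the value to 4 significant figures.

β ≈ 0.9897

γ = L₀/L = 14.1/2.02 = 6.98020
β = √(1 − 1/γ²) = 0.9897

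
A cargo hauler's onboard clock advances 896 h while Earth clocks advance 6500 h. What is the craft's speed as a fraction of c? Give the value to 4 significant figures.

β ≈ 0.9905

γ = Δt/τ₀ = 6500/896 = 7.25446
β = √(1 − 1/γ²) = √(1 − 1/7.25446²) = 0.9905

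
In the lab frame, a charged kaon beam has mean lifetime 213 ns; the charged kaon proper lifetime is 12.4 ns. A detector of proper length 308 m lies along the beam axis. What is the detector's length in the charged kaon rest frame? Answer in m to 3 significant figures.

Time dilation ⇒ γ = Δt/τ₀ = 213/12.4 = 17.177
Length contraction: L = L₀/γ = 308/17.177 = 17.9 m

L ≈ 17.9 m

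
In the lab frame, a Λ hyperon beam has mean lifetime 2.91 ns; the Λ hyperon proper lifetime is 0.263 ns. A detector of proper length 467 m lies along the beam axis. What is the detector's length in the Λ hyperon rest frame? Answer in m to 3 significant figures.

L ≈ 42.2 m

Time dilation ⇒ γ = Δt/τ₀ = 2.91/0.263 = 11.065
Length contraction: L = L₀/γ = 467/11.065 = 42.2 m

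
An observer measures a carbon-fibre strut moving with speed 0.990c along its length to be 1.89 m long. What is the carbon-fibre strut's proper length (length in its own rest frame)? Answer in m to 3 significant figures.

L₀ ≈ 13.4 m

γ = 1/√(1 − 0.990²) = 7.0888
L₀ = γL = 7.0888 × 1.89 = 13.4 m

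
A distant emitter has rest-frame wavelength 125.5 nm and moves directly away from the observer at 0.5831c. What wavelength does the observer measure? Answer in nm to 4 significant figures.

λ_obs ≈ 244.6 nm

Relativistic Doppler: λ_obs = λ_src √((1+β)/(1−β))
= 125.5 × √(1.58310/0.416900) = 125.5 × 1.94867 = 244.6 nm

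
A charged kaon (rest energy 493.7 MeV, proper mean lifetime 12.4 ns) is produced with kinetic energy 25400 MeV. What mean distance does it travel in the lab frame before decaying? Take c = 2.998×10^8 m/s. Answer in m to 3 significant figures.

γ = 1 + K/(m₀c²) = 1 + 25400/493.7 = 52.448
β = √(1 − 1/γ²) = 0.99982
Dilated lifetime: γτ₀ = 52.448 × 12.4 ns = 650.36 ns
d = βc·γτ₀ = 0.99982 × (2.998×10^8 m/s) × 6.5036×10^-7 s = 195 m

d ≈ 195 m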